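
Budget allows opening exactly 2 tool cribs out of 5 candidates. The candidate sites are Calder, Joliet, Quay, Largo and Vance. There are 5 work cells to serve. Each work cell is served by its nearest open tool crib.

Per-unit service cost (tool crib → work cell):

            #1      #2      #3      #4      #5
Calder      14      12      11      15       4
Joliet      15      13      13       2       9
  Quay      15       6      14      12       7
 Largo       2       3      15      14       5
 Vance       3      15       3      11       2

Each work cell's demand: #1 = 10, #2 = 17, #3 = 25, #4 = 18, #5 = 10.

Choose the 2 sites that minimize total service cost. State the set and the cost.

Choose Largo and Vance; total service cost 364.

With exactly 2 open, each work cell uses its cheapest among the chosen.
{Largo, Vance}: #1→Largo 2·10=20, #2→Largo 3·17=51, #3→Vance 3·25=75, #4→Vance 11·18=198, #5→Vance 2·10=20. Service cost 364.
{Joliet, Vance}: service cost 382
{Quay, Vance}: service cost 425
Among all 10 size-2 choices, {Largo, Vance} is lowest.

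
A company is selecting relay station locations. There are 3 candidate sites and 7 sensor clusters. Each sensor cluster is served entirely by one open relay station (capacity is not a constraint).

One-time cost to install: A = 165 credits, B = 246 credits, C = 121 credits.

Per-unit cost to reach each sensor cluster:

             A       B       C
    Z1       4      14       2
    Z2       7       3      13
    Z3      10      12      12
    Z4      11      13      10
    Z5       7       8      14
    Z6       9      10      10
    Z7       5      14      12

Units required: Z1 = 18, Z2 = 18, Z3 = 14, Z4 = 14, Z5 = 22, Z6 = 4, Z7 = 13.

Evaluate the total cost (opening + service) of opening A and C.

Total cost: 983

Each sensor cluster is assigned to its cheapest site among the open ones.
{A, C}: Z1→C 2·18=36, Z2→A 7·18=126, Z3→A 10·14=140, Z4→C 10·14=140, Z5→A 7·22=154, Z6→A 9·4=36, Z7→A 5·13=65. Service 697; fixed 286; total 983.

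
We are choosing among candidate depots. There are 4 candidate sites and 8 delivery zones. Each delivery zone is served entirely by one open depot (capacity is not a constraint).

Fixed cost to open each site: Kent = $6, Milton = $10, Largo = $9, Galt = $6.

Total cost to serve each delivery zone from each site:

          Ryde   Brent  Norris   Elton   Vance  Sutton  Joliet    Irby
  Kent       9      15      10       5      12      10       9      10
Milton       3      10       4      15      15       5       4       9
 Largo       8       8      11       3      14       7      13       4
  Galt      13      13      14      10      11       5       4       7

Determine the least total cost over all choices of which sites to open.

Minimum total cost: 64

For any fixed open set, each delivery zone goes to its cheapest open site; total = fixed + service.
{Milton, Largo}: Ryde→Milton 3, Brent→Largo 8, Norris→Milton 4, Elton→Largo 3, Vance→Largo 14, Sutton→Milton 5, Joliet→Milton 4, Irby→Largo 4. Service 45; fixed 19; total 64.
{Milton, Largo, Galt}: service 42 + fixed 25 = 67
{Kent, Milton}: Ryde→Milton 3, Brent→Milton 10, Norris→Milton 4, Elton→Kent 5, Vance→Kent 12, Sutton→Milton 5, Joliet→Milton 4, Irby→Milton 9. Service 52; fixed 16; total 68.
{Kent, Milton, Largo, Galt}: service 42 + fixed 31 = 73
(All 15 nonempty subsets were checked; Milton and Largo is lowest.)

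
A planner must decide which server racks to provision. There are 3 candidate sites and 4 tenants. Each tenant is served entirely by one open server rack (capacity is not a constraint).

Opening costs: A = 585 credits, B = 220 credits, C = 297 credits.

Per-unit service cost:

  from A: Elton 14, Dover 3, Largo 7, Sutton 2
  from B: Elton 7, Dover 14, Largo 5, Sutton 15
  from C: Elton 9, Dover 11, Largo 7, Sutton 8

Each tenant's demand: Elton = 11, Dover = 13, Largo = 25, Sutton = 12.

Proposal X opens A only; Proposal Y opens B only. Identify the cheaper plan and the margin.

Proposal Y is cheaper by 193.

Proposal X: {A}: Elton→A 14·11=154, Dover→A 3·13=39, Largo→A 7·25=175, Sutton→A 2·12=24. Service 392; fixed 585; total 977.
Proposal Y: {B}: Elton→B 7·11=77, Dover→B 14·13=182, Largo→B 5·25=125, Sutton→B 15·12=180. Service 564; fixed 220; total 784.
Difference: |977 − 784| = 193.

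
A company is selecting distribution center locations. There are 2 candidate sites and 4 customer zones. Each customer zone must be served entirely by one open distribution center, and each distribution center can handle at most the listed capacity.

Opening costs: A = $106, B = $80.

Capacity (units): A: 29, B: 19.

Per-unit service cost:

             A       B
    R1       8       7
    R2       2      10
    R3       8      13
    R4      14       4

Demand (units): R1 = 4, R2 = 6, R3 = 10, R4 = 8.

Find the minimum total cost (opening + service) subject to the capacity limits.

Minimum total cost: 338

Open {A, B}: R1→B 7·4=28, R2→A 2·6=12, R3→A 8·10=80, R4→B 4·8=32.
Loads: A carries 16/29, B carries 12/19. Service 152; fixed 186; total 338.
Next best feasible plan costs 342.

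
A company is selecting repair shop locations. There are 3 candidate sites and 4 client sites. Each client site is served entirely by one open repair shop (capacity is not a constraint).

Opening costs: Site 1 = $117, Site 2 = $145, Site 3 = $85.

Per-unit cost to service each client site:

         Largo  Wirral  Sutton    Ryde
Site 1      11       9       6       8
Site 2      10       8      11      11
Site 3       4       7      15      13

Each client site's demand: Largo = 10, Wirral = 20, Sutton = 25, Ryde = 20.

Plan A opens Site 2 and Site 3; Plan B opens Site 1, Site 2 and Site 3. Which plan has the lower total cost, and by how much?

Plan B is cheaper by 68.

Plan A: {Site 2, Site 3}: Largo→Site 3 4·10=40, Wirral→Site 3 7·20=140, Sutton→Site 2 11·25=275, Ryde→Site 2 11·20=220. Service 675; fixed 230; total 905.
Plan B: {Site 1, Site 2, Site 3}: Largo→Site 3 4·10=40, Wirral→Site 3 7·20=140, Sutton→Site 1 6·25=150, Ryde→Site 1 8·20=160. Service 490; fixed 347; total 837.
Difference: |905 − 837| = 68.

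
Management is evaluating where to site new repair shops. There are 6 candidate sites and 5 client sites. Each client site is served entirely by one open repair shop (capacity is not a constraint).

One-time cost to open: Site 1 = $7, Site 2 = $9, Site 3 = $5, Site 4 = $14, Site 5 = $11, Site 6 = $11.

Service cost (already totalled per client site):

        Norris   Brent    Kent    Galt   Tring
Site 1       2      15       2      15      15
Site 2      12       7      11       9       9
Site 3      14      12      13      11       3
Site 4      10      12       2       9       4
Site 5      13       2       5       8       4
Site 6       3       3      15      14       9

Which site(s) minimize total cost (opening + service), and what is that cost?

For any fixed open set, each client site goes to its cheapest open site; total = fixed + service.
{Site 1, Site 5}: Norris→Site 1 2, Brent→Site 5 2, Kent→Site 1 2, Galt→Site 5 8, Tring→Site 5 4. Service 18; fixed 18; total 36.
{Site 1, Site 3, Site 5}: service 17 + fixed 23 = 40
{Site 1, Site 3}: service 30 + fixed 12 = 42
{Site 1, Site 2, Site 3, Site 4, Site 5, Site 6}: Norris→Site 1 2, Brent→Site 5 2, Kent→Site 1 2, Galt→Site 5 8, Tring→Site 3 3. Service 17; fixed 57; total 74.
No other subset beats 36.

Open Site 1 and Site 5; minimum total cost 36.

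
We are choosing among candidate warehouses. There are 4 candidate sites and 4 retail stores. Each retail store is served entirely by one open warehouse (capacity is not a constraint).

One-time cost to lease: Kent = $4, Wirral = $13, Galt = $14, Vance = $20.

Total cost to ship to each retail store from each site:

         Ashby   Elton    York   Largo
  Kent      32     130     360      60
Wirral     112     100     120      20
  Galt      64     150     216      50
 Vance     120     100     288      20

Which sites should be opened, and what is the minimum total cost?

Open Kent and Wirral; minimum total cost 289.

For any fixed open set, each retail store goes to its cheapest open site; total = fixed + service.
{Kent, Wirral}: Ashby→Kent 32, Elton→Wirral 100, York→Wirral 120, Largo→Wirral 20. Service 272; fixed 17; total 289.
{Kent, Wirral, Galt}: service 272 + fixed 31 = 303
{Kent, Wirral, Vance}: service 272 + fixed 37 = 309
{Kent, Wirral, Galt, Vance}: service 272 + fixed 51 = 323
No other subset beats 289.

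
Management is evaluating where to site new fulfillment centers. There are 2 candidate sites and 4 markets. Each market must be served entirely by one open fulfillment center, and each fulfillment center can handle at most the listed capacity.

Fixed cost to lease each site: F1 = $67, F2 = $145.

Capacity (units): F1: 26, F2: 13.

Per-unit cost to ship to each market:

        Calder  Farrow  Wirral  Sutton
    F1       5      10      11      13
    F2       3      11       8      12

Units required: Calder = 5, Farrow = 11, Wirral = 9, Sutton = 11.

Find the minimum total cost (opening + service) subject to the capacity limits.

Minimum total cost: 578

Open {F1, F2}: Calder→F1 5·5=25, Farrow→F1 10·11=110, Wirral→F1 11·9=99, Sutton→F2 12·11=132.
Loads: F1 carries 25/26, F2 carries 11/13. Service 366; fixed 212; total 578.
Next best feasible plan costs 600.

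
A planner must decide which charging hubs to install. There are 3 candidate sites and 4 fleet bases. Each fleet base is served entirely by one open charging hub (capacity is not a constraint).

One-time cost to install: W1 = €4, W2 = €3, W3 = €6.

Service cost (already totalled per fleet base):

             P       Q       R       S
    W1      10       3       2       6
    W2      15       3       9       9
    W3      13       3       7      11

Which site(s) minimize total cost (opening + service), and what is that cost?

Open W1 only; minimum total cost 25.

For any fixed open set, each fleet base goes to its cheapest open site; total = fixed + service.
{W1}: P→W1 10, Q→W1 3, R→W1 2, S→W1 6. Service 21; fixed 4; total 25.
{W1, W2}: P→W1 10, Q→W1 3, R→W1 2, S→W1 6. Service 21; fixed 7; total 28.
{W1, W3}: P→W1 10, Q→W1 3, R→W1 2, S→W1 6. Service 21; fixed 10; total 31.
{W1, W2, W3}: service 21 + fixed 13 = 34
No other subset beats 25.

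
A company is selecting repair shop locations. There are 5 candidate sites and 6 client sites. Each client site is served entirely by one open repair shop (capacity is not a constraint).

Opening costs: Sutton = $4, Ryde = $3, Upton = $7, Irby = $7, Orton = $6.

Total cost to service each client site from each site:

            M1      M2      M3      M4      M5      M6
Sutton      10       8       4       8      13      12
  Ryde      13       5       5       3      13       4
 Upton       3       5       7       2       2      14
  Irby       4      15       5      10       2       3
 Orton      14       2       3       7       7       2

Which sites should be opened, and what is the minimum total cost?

Open Upton and Orton; minimum total cost 27.

For any fixed open set, each client site goes to its cheapest open site; total = fixed + service.
{Upton, Orton}: M1→Upton 3, M2→Orton 2, M3→Orton 3, M4→Upton 2, M5→Upton 2, M6→Orton 2. Service 14; fixed 13; total 27.
{Ryde, Upton, Orton}: service 14 + fixed 16 = 30
{Sutton, Upton, Orton}: service 14 + fixed 17 = 31
{Sutton, Ryde, Upton, Irby, Orton}: M1→Upton 3, M2→Orton 2, M3→Orton 3, M4→Upton 2, M5→Upton 2, M6→Orton 2. Service 14; fixed 27; total 41.
No other subset beats 27.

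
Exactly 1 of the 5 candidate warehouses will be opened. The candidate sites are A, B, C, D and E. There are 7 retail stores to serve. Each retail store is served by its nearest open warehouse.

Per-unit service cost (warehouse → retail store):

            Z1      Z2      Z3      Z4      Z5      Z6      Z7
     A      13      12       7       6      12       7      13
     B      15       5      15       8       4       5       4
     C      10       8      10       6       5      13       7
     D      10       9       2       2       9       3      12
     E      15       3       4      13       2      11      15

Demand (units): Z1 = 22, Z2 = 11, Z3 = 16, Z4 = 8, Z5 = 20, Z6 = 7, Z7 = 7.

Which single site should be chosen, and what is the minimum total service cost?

With exactly 1 open, each retail store uses its cheapest among the chosen.
{D}: Z1→D 10·22=220, Z2→D 9·11=99, Z3→D 2·16=32, Z4→D 2·8=16, Z5→D 9·20=180, Z6→D 3·7=21, Z7→D 12·7=84. Service cost 652.
{E}: service cost 753
{C}: service cost 756
Among all 5 size-1 choices, {D} is lowest.

Choose D only; total service cost 652.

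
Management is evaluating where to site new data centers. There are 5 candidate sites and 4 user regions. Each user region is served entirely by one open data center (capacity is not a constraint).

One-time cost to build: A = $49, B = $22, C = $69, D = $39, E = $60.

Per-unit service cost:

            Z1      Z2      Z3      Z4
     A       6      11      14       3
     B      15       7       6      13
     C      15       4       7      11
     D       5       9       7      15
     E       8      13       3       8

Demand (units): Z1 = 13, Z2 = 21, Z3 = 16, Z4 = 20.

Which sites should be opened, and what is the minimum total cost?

For any fixed open set, each user region goes to its cheapest open site; total = fixed + service.
{A, C, E}: Z1→A 6·13=78, Z2→C 4·21=84, Z3→E 3·16=48, Z4→A 3·20=60. Service 270; fixed 178; total 448.
{A, B}: Z1→A 6·13=78, Z2→B 7·21=147, Z3→B 6·16=96, Z4→A 3·20=60. Service 381; fixed 71; total 452.
{A, C}: Z1→A 6·13=78, Z2→C 4·21=84, Z3→C 7·16=112, Z4→A 3·20=60. Service 334; fixed 118; total 452.
{A, B, C, D, E}: service 257 + fixed 239 = 496
No other subset beats 448.

Open A, C and E; minimum total cost 448.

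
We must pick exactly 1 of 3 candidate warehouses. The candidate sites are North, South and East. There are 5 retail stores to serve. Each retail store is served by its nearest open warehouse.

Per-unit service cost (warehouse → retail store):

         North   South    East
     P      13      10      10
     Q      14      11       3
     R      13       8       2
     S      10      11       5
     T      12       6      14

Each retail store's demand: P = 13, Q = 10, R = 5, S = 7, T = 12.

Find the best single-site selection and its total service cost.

Choose East only; total service cost 373.

With exactly 1 open, each retail store uses its cheapest among the chosen.
{East}: P→East 10·13=130, Q→East 3·10=30, R→East 2·5=10, S→East 5·7=35, T→East 14·12=168. Service cost 373.
{South}: service cost 429
{North}: service cost 588
Among all 3 size-1 choices, {East} is lowest.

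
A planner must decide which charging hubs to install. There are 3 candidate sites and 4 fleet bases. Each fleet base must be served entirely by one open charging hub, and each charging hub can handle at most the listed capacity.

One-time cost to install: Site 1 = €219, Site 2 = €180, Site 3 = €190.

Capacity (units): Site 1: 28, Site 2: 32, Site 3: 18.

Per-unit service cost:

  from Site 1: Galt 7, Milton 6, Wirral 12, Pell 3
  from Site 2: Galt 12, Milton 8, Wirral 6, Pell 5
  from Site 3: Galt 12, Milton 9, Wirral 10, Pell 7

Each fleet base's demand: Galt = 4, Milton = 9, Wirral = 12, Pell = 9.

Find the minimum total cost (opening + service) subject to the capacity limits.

Minimum total cost: 580

Open {Site 1, Site 2}: Galt→Site 1 7·4=28, Milton→Site 1 6·9=54, Wirral→Site 2 6·12=72, Pell→Site 1 3·9=27.
Loads: Site 1 carries 22/28, Site 2 carries 12/32. Service 181; fixed 399; total 580.
Next best feasible plan costs 598.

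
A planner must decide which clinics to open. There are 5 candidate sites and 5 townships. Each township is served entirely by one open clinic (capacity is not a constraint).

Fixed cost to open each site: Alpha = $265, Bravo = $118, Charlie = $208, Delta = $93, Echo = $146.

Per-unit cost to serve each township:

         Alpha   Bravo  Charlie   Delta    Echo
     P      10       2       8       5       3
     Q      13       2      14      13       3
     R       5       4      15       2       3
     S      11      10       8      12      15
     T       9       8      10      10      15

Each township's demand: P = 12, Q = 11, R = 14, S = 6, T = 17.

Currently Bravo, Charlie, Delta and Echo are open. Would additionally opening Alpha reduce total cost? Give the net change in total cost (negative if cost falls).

No — net change +265 (cost rises by 265).

Current service cost with {Bravo, Charlie, Delta, Echo}: 258.
Adding Alpha: each township re-picks its cheapest; new service cost 258, saving 0.
Extra fixed cost: 265. Net change = 265 − 0 = 265.
(Totals: 823 → 1088.)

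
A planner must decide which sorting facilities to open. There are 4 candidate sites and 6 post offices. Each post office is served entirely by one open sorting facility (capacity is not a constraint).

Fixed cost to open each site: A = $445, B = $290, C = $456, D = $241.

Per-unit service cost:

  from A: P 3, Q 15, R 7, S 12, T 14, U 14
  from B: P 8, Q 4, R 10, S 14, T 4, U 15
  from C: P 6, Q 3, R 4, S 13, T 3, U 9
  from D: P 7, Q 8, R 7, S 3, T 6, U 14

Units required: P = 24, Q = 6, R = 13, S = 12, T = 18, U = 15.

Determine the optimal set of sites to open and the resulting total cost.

For any fixed open set, each post office goes to its cheapest open site; total = fixed + service.
{D}: P→D 7·24=168, Q→D 8·6=48, R→D 7·13=91, S→D 3·12=36, T→D 6·18=108, U→D 14·15=210. Service 661; fixed 241; total 902.
{C}: service 559 + fixed 456 = 1015
{B}: P→B 8·24=192, Q→B 4·6=24, R→B 10·13=130, S→B 14·12=168, T→B 4·18=72, U→B 15·15=225. Service 811; fixed 290; total 1101.
{A, B, C, D}: service 367 + fixed 1432 = 1799
No other subset beats 902.

Open D only; minimum total cost 902.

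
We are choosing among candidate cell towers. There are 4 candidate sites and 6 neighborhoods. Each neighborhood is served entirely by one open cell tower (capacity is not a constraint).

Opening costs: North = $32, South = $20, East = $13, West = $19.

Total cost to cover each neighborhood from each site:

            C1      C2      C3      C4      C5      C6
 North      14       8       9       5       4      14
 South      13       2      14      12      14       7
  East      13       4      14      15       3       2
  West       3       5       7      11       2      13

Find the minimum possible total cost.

Minimum total cost: 60

For any fixed open set, each neighborhood goes to its cheapest open site; total = fixed + service.
{West}: C1→West 3, C2→West 5, C3→West 7, C4→West 11, C5→West 2, C6→West 13. Service 41; fixed 19; total 60.
{East, West}: service 29 + fixed 32 = 61
{East}: C1→East 13, C2→East 4, C3→East 14, C4→East 15, C5→East 3, C6→East 2. Service 51; fixed 13; total 64.
{North, South, East, West}: service 21 + fixed 84 = 105
(All 15 nonempty subsets were checked; West only is lowest.)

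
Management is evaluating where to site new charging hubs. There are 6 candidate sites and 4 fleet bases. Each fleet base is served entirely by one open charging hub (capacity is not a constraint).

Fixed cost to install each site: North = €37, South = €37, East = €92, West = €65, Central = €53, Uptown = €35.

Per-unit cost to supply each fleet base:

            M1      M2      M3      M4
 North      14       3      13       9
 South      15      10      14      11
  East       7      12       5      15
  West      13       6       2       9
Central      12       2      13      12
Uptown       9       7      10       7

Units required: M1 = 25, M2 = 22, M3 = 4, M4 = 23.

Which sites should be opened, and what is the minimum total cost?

For any fixed open set, each fleet base goes to its cheapest open site; total = fixed + service.
{Central, Uptown}: M1→Uptown 9·25=225, M2→Central 2·22=44, M3→Uptown 10·4=40, M4→Uptown 7·23=161. Service 470; fixed 88; total 558.
{North, Uptown}: M1→Uptown 9·25=225, M2→North 3·22=66, M3→Uptown 10·4=40, M4→Uptown 7·23=161. Service 492; fixed 72; total 564.
{East, Central, Uptown}: M1→East 7·25=175, M2→Central 2·22=44, M3→East 5·4=20, M4→Uptown 7·23=161. Service 400; fixed 180; total 580.
{North, South, East, West, Central, Uptown}: service 388 + fixed 319 = 707
No other subset beats 558.

Open Central and Uptown; minimum total cost 558.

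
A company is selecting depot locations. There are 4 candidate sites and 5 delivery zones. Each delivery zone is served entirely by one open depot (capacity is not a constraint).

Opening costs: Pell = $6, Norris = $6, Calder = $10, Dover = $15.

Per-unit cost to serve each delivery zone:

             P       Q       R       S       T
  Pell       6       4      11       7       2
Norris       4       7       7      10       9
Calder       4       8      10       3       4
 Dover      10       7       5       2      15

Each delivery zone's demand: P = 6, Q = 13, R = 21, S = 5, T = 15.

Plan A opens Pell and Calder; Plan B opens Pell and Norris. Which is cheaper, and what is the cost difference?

Plan B is cheaper by 47.

Plan A: {Pell, Calder}: P→Calder 4·6=24, Q→Pell 4·13=52, R→Calder 10·21=210, S→Calder 3·5=15, T→Pell 2·15=30. Service 331; fixed 16; total 347.
Plan B: {Pell, Norris}: P→Norris 4·6=24, Q→Pell 4·13=52, R→Norris 7·21=147, S→Pell 7·5=35, T→Pell 2·15=30. Service 288; fixed 12; total 300.
Difference: |347 − 300| = 47.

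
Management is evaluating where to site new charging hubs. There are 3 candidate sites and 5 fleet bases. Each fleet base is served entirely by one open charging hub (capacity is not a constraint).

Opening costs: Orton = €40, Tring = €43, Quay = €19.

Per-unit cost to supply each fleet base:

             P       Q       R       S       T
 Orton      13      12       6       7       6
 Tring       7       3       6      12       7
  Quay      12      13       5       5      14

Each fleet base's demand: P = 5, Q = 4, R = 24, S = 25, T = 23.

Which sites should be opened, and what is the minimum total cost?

For any fixed open set, each fleet base goes to its cheapest open site; total = fixed + service.
{Tring, Quay}: P→Tring 7·5=35, Q→Tring 3·4=12, R→Quay 5·24=120, S→Quay 5·25=125, T→Tring 7·23=161. Service 453; fixed 62; total 515.
{Orton, Tring, Quay}: service 430 + fixed 102 = 532
{Orton, Quay}: P→Quay 12·5=60, Q→Orton 12·4=48, R→Quay 5·24=120, S→Quay 5·25=125, T→Orton 6·23=138. Service 491; fixed 59; total 550.
{Quay}: service 679 + fixed 19 = 698
No other subset beats 515.

Open Tring and Quay; minimum total cost 515.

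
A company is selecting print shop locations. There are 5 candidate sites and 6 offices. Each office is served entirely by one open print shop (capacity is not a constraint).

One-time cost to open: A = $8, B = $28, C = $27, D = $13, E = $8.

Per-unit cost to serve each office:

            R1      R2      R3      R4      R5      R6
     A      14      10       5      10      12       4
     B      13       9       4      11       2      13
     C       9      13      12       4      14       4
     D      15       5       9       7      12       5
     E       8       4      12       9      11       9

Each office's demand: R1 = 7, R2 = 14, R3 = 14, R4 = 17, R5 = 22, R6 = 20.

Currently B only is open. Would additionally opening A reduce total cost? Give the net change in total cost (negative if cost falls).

Current service cost with {B}: 764.
Adding A: each office re-picks its cheapest; new service cost 567, saving 197.
Extra fixed cost: 8. Net change = 8 − 197 = -189.
(Totals: 792 → 603.)

Yes — net change −189 (cost falls by 189).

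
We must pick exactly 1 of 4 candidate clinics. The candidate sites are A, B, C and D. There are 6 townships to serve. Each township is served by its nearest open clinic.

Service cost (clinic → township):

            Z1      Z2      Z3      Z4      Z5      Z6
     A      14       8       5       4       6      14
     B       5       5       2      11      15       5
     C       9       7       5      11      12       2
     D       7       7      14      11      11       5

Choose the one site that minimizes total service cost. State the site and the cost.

Choose B only; total service cost 43.

With exactly 1 open, each township uses its cheapest among the chosen.
{B}: Z1→B 5, Z2→B 5, Z3→B 2, Z4→B 11, Z5→B 15, Z6→B 5. Service cost 43.
{C}: service cost 46
{A}: service cost 51
Among all 4 size-1 choices, {B} is lowest.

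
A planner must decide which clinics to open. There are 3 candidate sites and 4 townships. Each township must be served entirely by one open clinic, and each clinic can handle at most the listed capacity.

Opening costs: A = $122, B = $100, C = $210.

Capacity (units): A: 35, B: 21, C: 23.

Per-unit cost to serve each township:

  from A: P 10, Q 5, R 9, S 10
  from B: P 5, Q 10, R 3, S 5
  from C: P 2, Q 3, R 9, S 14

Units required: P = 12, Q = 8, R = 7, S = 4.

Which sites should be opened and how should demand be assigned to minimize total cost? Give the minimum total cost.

Minimum total cost: 383

Open {A, B}: P→B 5·12=60, Q→A 5·8=40, R→B 3·7=21, S→A 10·4=40.
Loads: A carries 12/35, B carries 19/21. Service 161; fixed 222; total 383.
Next best feasible plan costs 385.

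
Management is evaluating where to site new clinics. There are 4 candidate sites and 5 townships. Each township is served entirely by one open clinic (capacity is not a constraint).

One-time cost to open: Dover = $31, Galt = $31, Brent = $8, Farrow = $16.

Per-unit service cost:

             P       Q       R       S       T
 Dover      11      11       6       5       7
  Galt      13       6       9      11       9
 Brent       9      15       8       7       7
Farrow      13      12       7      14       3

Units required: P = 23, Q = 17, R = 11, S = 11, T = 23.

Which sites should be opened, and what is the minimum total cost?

For any fixed open set, each township goes to its cheapest open site; total = fixed + service.
{Dover, Galt, Brent, Farrow}: P→Brent 9·23=207, Q→Galt 6·17=102, R→Dover 6·11=66, S→Dover 5·11=55, T→Farrow 3·23=69. Service 499; fixed 86; total 585.
{Galt, Brent, Farrow}: P→Brent 9·23=207, Q→Galt 6·17=102, R→Farrow 7·11=77, S→Brent 7·11=77, T→Farrow 3·23=69. Service 532; fixed 55; total 587.
{Dover, Galt, Farrow}: service 545 + fixed 78 = 623
{Brent}: service 788 + fixed 8 = 796
No other subset beats 585.

Open Dover, Galt, Brent and Farrow; minimum total cost 585.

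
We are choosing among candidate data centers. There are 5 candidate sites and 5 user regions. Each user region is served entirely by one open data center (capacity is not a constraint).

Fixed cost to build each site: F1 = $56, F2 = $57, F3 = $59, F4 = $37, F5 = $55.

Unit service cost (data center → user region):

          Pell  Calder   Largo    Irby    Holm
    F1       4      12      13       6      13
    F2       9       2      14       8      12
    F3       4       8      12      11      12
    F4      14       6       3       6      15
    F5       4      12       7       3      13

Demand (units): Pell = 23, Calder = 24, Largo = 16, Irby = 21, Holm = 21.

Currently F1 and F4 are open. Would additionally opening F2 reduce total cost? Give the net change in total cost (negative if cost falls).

Yes — net change −60 (cost falls by 60).

Current service cost with {F1, F4}: 683.
Adding F2: each user region re-picks its cheapest; new service cost 566, saving 117.
Extra fixed cost: 57. Net change = 57 − 117 = -60.
(Totals: 776 → 716.)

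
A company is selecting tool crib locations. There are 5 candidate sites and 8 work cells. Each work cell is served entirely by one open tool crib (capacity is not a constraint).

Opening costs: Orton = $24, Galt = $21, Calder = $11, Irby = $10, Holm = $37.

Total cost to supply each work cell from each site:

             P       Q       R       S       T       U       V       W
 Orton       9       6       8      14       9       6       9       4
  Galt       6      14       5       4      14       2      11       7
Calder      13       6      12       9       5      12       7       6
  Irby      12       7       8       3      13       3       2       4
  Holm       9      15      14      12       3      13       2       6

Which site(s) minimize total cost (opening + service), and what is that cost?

For any fixed open set, each work cell goes to its cheapest open site; total = fixed + service.
{Irby}: P→Irby 12, Q→Irby 7, R→Irby 8, S→Irby 3, T→Irby 13, U→Irby 3, V→Irby 2, W→Irby 4. Service 52; fixed 10; total 62.
{Calder, Irby}: service 43 + fixed 21 = 64
{Galt, Calder}: service 41 + fixed 32 = 73
{Orton, Galt, Calder, Irby, Holm}: P→Galt 6, Q→Orton 6, R→Galt 5, S→Irby 3, T→Holm 3, U→Galt 2, V→Irby 2, W→Orton 4. Service 31; fixed 103; total 134.
No other subset beats 62.

Open Irby only; minimum total cost 62.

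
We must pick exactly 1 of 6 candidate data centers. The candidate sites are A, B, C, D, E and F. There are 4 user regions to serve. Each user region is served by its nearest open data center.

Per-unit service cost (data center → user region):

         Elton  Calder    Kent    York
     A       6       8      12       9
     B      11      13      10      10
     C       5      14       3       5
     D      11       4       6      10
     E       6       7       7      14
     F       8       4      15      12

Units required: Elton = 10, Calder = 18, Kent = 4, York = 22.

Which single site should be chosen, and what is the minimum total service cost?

With exactly 1 open, each user region uses its cheapest among the chosen.
{C}: Elton→C 5·10=50, Calder→C 14·18=252, Kent→C 3·4=12, York→C 5·22=110. Service cost 424.
{D}: service cost 426
{A}: service cost 450
Among all 6 size-1 choices, {C} is lowest.

Choose C only; total service cost 424.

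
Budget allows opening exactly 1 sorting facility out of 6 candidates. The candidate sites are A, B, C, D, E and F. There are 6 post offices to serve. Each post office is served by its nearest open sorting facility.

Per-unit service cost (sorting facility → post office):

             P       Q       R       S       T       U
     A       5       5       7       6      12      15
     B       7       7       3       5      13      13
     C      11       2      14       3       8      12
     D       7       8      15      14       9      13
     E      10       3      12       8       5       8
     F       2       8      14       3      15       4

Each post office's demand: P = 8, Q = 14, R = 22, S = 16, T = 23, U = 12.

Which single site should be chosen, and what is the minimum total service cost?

Choose E only; total service cost 725.

With exactly 1 open, each post office uses its cheapest among the chosen.
{E}: P→E 10·8=80, Q→E 3·14=42, R→E 12·22=264, S→E 8·16=128, T→E 5·23=115, U→E 8·12=96. Service cost 725.
{B}: service cost 755
{C}: service cost 800
Among all 6 size-1 choices, {E} is lowest.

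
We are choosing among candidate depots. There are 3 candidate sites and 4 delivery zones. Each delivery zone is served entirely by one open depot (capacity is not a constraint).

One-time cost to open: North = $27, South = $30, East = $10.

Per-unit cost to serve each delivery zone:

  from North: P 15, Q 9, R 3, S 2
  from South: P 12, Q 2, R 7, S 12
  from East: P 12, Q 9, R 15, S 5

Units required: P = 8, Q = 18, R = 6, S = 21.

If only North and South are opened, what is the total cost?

Total cost: 249

Each delivery zone is assigned to its cheapest site among the open ones.
{North, South}: P→South 12·8=96, Q→South 2·18=36, R→North 3·6=18, S→North 2·21=42. Service 192; fixed 57; total 249.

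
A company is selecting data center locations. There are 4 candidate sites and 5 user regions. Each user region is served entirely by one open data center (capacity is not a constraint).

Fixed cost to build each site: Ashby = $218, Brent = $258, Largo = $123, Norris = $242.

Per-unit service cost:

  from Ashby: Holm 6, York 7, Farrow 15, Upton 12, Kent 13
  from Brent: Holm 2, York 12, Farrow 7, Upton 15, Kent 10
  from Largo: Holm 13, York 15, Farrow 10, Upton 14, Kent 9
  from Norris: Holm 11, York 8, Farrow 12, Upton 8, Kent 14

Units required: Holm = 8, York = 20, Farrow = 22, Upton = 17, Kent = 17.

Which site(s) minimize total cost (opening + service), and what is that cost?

For any fixed open set, each user region goes to its cheapest open site; total = fixed + service.
{Brent}: Holm→Brent 2·8=16, York→Brent 12·20=240, Farrow→Brent 7·22=154, Upton→Brent 15·17=255, Kent→Brent 10·17=170. Service 835; fixed 258; total 1093.
{Ashby, Largo}: service 765 + fixed 341 = 1106
{Largo, Norris}: Holm→Norris 11·8=88, York→Norris 8·20=160, Farrow→Largo 10·22=220, Upton→Norris 8·17=136, Kent→Largo 9·17=153. Service 757; fixed 365; total 1122.
{Ashby, Brent, Largo, Norris}: service 599 + fixed 841 = 1440
No other subset beats 1093.

Open Brent only; minimum total cost 1093.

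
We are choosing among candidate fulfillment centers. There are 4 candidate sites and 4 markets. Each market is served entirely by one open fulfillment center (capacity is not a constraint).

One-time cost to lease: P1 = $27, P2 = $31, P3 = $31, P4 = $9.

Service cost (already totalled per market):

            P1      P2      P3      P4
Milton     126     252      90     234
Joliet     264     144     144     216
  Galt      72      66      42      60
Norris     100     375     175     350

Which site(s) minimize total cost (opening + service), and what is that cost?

Open P1 and P3; minimum total cost 434.

For any fixed open set, each market goes to its cheapest open site; total = fixed + service.
{P1, P3}: Milton→P3 90, Joliet→P3 144, Galt→P3 42, Norris→P1 100. Service 376; fixed 58; total 434.
{P1, P3, P4}: service 376 + fixed 67 = 443
{P1, P2, P3}: service 376 + fixed 89 = 465
{P1, P2, P3, P4}: service 376 + fixed 98 = 474
No other subset beats 434.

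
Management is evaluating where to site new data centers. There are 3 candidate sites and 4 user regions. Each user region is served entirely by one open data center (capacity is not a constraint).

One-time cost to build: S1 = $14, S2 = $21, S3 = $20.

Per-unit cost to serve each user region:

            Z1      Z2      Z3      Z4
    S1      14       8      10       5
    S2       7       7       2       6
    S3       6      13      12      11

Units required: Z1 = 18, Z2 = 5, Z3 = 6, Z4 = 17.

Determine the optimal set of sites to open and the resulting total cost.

Open S1 and S2; minimum total cost 293.

For any fixed open set, each user region goes to its cheapest open site; total = fixed + service.
{S1, S2}: Z1→S2 7·18=126, Z2→S2 7·5=35, Z3→S2 2·6=12, Z4→S1 5·17=85. Service 258; fixed 35; total 293.
{S1, S2, S3}: Z1→S3 6·18=108, Z2→S2 7·5=35, Z3→S2 2·6=12, Z4→S1 5·17=85. Service 240; fixed 55; total 295.
{S2}: Z1→S2 7·18=126, Z2→S2 7·5=35, Z3→S2 2·6=12, Z4→S2 6·17=102. Service 275; fixed 21; total 296.
{S1}: service 437 + fixed 14 = 451
No other subset beats 293.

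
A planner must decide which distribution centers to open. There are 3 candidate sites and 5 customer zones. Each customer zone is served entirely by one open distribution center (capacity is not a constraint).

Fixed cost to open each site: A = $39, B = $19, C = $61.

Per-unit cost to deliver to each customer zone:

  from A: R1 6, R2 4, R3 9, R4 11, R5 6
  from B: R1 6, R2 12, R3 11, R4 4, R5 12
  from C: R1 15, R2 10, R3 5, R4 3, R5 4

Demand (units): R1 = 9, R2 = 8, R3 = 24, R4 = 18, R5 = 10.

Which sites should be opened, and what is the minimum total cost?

Open A and C; minimum total cost 400.

For any fixed open set, each customer zone goes to its cheapest open site; total = fixed + service.
{A, C}: R1→A 6·9=54, R2→A 4·8=32, R3→C 5·24=120, R4→C 3·18=54, R5→C 4·10=40. Service 300; fixed 100; total 400.
{A, B, C}: R1→A 6·9=54, R2→A 4·8=32, R3→C 5·24=120, R4→C 3·18=54, R5→C 4·10=40. Service 300; fixed 119; total 419.
{B, C}: R1→B 6·9=54, R2→C 10·8=80, R3→C 5·24=120, R4→C 3·18=54, R5→C 4·10=40. Service 348; fixed 80; total 428.
{B}: R1→B 6·9=54, R2→B 12·8=96, R3→B 11·24=264, R4→B 4·18=72, R5→B 12·10=120. Service 606; fixed 19; total 625.
No other subset beats 400.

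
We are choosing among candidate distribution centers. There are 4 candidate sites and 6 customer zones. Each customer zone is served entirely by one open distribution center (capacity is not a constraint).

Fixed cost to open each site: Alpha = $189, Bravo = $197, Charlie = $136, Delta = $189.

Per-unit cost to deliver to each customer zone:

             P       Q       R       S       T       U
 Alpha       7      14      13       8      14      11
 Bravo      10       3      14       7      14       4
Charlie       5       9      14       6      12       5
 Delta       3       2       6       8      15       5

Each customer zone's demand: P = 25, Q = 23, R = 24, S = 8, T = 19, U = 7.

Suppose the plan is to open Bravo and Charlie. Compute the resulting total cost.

Each customer zone is assigned to its cheapest site among the open ones.
{Bravo, Charlie}: P→Charlie 5·25=125, Q→Bravo 3·23=69, R→Bravo 14·24=336, S→Charlie 6·8=48, T→Charlie 12·19=228, U→Bravo 4·7=28. Service 834; fixed 333; total 1167.

Total cost: 1167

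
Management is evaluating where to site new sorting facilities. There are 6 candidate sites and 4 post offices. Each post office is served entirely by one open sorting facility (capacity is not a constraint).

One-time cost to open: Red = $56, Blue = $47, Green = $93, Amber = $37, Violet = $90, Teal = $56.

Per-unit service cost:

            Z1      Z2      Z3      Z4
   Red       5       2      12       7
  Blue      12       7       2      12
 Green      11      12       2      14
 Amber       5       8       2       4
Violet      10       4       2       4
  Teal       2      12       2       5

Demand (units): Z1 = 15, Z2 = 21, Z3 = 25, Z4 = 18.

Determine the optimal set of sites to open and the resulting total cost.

For any fixed open set, each post office goes to its cheapest open site; total = fixed + service.
{Red, Teal}: Z1→Teal 2·15=30, Z2→Red 2·21=42, Z3→Teal 2·25=50, Z4→Teal 5·18=90. Service 212; fixed 112; total 324.
{Red, Amber}: service 239 + fixed 93 = 332
{Red, Amber, Teal}: service 194 + fixed 149 = 343
{Red, Blue, Green, Amber, Violet, Teal}: Z1→Teal 2·15=30, Z2→Red 2·21=42, Z3→Blue 2·25=50, Z4→Amber 4·18=72. Service 194; fixed 379; total 573.
No other subset beats 324.

Open Red and Teal; minimum total cost 324.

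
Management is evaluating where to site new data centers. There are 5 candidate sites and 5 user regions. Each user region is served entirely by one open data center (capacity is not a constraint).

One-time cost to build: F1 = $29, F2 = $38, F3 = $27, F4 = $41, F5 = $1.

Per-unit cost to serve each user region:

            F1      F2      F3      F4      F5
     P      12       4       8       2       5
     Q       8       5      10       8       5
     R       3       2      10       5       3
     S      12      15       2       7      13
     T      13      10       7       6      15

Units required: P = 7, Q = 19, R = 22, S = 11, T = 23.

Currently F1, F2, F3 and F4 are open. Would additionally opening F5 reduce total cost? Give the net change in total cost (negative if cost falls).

Current service cost with {F1, F2, F3, F4}: 313.
Adding F5: each user region re-picks its cheapest; new service cost 313, saving 0.
Extra fixed cost: 1. Net change = 1 − 0 = 1.
(Totals: 448 → 449.)

No — net change +1 (cost rises by 1).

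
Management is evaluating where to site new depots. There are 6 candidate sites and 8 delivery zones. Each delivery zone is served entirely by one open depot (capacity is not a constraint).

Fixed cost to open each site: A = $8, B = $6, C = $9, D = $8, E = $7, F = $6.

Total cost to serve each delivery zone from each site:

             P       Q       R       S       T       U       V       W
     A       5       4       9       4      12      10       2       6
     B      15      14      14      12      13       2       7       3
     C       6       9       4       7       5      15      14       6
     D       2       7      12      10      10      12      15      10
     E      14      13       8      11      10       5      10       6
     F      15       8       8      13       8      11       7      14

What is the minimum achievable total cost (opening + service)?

For any fixed open set, each delivery zone goes to its cheapest open site; total = fixed + service.
{A, B, C}: P→A 5, Q→A 4, R→C 4, S→A 4, T→C 5, U→B 2, V→A 2, W→B 3. Service 29; fixed 23; total 52.
{A, B}: P→A 5, Q→A 4, R→A 9, S→A 4, T→A 12, U→B 2, V→A 2, W→B 3. Service 41; fixed 14; total 55.
{A, B, F}: service 36 + fixed 20 = 56
{A, B, C, D, E, F}: service 26 + fixed 44 = 70
No other subset beats 52.

Minimum total cost: 52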